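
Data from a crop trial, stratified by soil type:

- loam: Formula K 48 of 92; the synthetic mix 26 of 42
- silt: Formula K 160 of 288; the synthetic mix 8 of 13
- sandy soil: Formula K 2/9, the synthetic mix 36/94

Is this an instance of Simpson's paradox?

Loam: Formula K 48/92 = 52.2%, the synthetic mix 26/42 = 61.9% → the synthetic mix
Silt: Formula K 160/288 = 55.6%, the synthetic mix 8/13 = 61.5% → the synthetic mix
Sandy soil: Formula K 2/9 = 22.2%, the synthetic mix 36/94 = 38.3% → the synthetic mix
Overall: Formula K 210/389 = 54.0%, the synthetic mix 70/149 = 47.0% → Formula K
The synthetic mix wins each soil group but Formula K wins overall — the comparison reverses. The synthetic mix's plots skew toward sandy soil, which has a lower base rate.

Yes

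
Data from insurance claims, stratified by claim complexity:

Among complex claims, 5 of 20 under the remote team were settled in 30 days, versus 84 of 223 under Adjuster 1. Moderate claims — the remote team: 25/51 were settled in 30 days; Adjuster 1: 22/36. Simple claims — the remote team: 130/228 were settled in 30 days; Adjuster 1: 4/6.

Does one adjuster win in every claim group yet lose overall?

Yes

Complex: the remote team 5/20 = 25.0%, Adjuster 1 84/223 = 37.7% → Adjuster 1
Moderate: the remote team 25/51 = 49.0%, Adjuster 1 22/36 = 61.1% → Adjuster 1
Simple: the remote team 130/228 = 57.0%, Adjuster 1 4/6 = 66.7% → Adjuster 1
Overall: the remote team 160/299 = 53.5%, Adjuster 1 110/265 = 41.5% → the remote team
Adjuster 1 wins each claim group but the remote team wins overall — the comparison reverses. Adjuster 1's claims skew toward complex, which has a lower base rate.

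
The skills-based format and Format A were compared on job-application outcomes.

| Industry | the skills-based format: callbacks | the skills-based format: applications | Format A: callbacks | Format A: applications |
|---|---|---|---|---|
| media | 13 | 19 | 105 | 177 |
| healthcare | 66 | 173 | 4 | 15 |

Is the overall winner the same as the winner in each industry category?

Media: the skills-based format 13/19 = 68.4%, Format A 105/177 = 59.3% → the skills-based format
Healthcare: the skills-based format 66/173 = 38.2%, Format A 4/15 = 26.7% → the skills-based format
Overall: the skills-based format 79/192 = 41.1%, Format A 109/192 = 56.8% → Format A
The skills-based format wins each industry group but Format A wins overall — the comparison reverses. The skills-based format's applications skew toward healthcare, which has a lower base rate.

No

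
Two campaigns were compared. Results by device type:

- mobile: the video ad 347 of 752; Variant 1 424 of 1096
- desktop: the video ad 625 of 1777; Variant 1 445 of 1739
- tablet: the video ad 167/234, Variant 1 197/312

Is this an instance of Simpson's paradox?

Mobile: the video ad 347/752 = 46.1%, Variant 1 424/1096 = 38.7% → the video ad
Desktop: the video ad 625/1777 = 35.2%, Variant 1 445/1739 = 25.6% → the video ad
Tablet: the video ad 167/234 = 71.4%, Variant 1 197/312 = 63.1% → the video ad
Overall: the video ad 1139/2763 = 41.2%, Variant 1 1066/3147 = 33.9% → the video ad
The video ad wins overall and in every device group — no reversal.

No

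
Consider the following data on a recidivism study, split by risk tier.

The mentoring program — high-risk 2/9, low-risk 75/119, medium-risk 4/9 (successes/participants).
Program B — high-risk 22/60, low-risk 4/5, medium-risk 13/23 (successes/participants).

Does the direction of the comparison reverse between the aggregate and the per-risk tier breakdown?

Yes

High-risk: the mentoring program 2/9 = 22.2%, Program B 22/60 = 36.7% → Program B
Low-risk: the mentoring program 75/119 = 63.0%, Program B 4/5 = 80.0% → Program B
Medium-risk: the mentoring program 4/9 = 44.4%, Program B 13/23 = 56.5% → Program B
Overall: the mentoring program 81/137 = 59.1%, Program B 39/88 = 44.3% → the mentoring program
Program B wins each risk group but the mentoring program wins overall — the comparison reverses. Program B's participants skew toward high-risk, which has a lower base rate.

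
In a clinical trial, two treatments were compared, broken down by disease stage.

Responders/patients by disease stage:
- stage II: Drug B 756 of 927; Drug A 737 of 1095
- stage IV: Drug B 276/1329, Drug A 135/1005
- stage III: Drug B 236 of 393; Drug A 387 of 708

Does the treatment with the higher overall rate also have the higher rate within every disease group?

Yes

Stage II: Drug B 756/927 = 81.6%, Drug A 737/1095 = 67.3% → Drug B
Stage IV: Drug B 276/1329 = 20.8%, Drug A 135/1005 = 13.4% → Drug B
Stage III: Drug B 236/393 = 60.1%, Drug A 387/708 = 54.7% → Drug B
Overall: Drug B 1268/2649 = 47.9%, Drug A 1259/2808 = 44.8% → Drug B
Drug B wins overall and in every disease group — no reversal.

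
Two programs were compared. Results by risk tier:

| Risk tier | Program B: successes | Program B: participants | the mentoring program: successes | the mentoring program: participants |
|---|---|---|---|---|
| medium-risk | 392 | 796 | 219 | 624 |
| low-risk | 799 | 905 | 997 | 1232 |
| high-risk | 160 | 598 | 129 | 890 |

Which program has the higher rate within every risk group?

Medium-risk: Program B 392/796 = 49.2%, the mentoring program 219/624 = 35.1% → Program B
Low-risk: Program B 799/905 = 88.3%, the mentoring program 997/1232 = 80.9% → Program B
High-risk: Program B 160/598 = 26.8%, the mentoring program 129/890 = 14.5% → Program B
Program B has the higher rate in all 3 groups.

Program B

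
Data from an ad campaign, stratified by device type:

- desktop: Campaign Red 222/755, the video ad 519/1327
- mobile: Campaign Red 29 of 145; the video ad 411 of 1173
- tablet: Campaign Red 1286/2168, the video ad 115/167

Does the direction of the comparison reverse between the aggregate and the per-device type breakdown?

Yes

Desktop: Campaign Red 222/755 = 29.4%, the video ad 519/1327 = 39.1% → the video ad
Mobile: Campaign Red 29/145 = 20.0%, the video ad 411/1173 = 35.0% → the video ad
Tablet: Campaign Red 1286/2168 = 59.3%, the video ad 115/167 = 68.9% → the video ad
Overall: Campaign Red 1537/3068 = 50.1%, the video ad 1045/2667 = 39.2% → Campaign Red
The video ad wins each device group but Campaign Red wins overall — the comparison reverses. The video ad's impressions skew toward mobile, which has a lower base rate.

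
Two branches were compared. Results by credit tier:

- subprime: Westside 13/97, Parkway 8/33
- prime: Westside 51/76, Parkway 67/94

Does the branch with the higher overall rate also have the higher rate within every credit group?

Subprime: Westside 13/97 = 13.4%, Parkway 8/33 = 24.2% → Parkway
Prime: Westside 51/76 = 67.1%, Parkway 67/94 = 71.3% → Parkway
Overall: Westside 64/173 = 37.0%, Parkway 75/127 = 59.1% → Parkway
Parkway wins overall and in every credit group — no reversal.

Yes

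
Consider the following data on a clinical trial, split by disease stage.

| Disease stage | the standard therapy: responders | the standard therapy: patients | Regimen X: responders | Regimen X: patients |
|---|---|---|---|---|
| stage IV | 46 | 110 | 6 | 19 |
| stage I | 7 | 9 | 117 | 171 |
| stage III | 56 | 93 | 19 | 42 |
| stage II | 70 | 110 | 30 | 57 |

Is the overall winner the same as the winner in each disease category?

No

Stage IV: the standard therapy 46/110 = 41.8%, Regimen X 6/19 = 31.6% → the standard therapy
Stage I: the standard therapy 7/9 = 77.8%, Regimen X 117/171 = 68.4% → the standard therapy
Stage III: the standard therapy 56/93 = 60.2%, Regimen X 19/42 = 45.2% → the standard therapy
Stage II: the standard therapy 70/110 = 63.6%, Regimen X 30/57 = 52.6% → the standard therapy
Overall: the standard therapy 179/322 = 55.6%, Regimen X 172/289 = 59.5% → Regimen X
The standard therapy wins each disease group but Regimen X wins overall — the comparison reverses. The standard therapy's patients skew toward stage IV, which has a lower base rate.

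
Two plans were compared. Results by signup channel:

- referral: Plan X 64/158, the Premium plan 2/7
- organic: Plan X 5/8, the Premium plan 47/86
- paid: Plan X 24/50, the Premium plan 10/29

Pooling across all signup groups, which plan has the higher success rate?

the Premium plan

Referral: Plan X 64/158 = 40.5%, the Premium plan 2/7 = 28.6% → Plan X
Organic: Plan X 5/8 = 62.5%, the Premium plan 47/86 = 54.7% → Plan X
Paid: Plan X 24/50 = 48.0%, the Premium plan 10/29 = 34.5% → Plan X
Overall: Plan X 93/216 = 43.1%, the Premium plan 59/122 = 48.4% → the Premium plan
(Plan X wins every signup group but the Premium plan wins overall — Plan X's customers skew toward the low-rate referral group.)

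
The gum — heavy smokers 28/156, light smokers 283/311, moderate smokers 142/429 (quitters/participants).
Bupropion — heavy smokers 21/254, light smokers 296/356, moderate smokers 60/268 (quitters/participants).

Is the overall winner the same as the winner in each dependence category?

Heavy smokers: the gum 28/156 = 17.9%, bupropion 21/254 = 8.3% → the gum
Light smokers: the gum 283/311 = 91.0%, bupropion 296/356 = 83.1% → the gum
Moderate smokers: the gum 142/429 = 33.1%, bupropion 60/268 = 22.4% → the gum
Overall: the gum 453/896 = 50.6%, bupropion 377/878 = 42.9% → the gum
The gum wins overall and in every dependence group — no reversal.

Yes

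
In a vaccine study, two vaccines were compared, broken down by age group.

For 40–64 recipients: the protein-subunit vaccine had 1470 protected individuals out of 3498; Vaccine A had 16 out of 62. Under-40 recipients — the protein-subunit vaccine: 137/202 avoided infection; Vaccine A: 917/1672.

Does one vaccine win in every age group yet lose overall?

40–64: the protein-subunit vaccine 1470/3498 = 42.0%, Vaccine A 16/62 = 25.8% → the protein-subunit vaccine
Under-40: the protein-subunit vaccine 137/202 = 67.8%, Vaccine A 917/1672 = 54.8% → the protein-subunit vaccine
Overall: the protein-subunit vaccine 1607/3700 = 43.4%, Vaccine A 933/1734 = 53.8% → Vaccine A
The protein-subunit vaccine wins each age group but Vaccine A wins overall — the comparison reverses. The protein-subunit vaccine's recipients skew toward 40–64, which has a lower base rate.

Yes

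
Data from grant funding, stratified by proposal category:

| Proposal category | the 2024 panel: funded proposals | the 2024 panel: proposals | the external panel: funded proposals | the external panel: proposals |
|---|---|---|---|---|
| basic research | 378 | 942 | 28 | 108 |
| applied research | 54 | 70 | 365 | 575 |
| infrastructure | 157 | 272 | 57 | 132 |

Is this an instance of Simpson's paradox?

Yes

Basic research: the 2024 panel 378/942 = 40.1%, the external panel 28/108 = 25.9% → the 2024 panel
Applied research: the 2024 panel 54/70 = 77.1%, the external panel 365/575 = 63.5% → the 2024 panel
Infrastructure: the 2024 panel 157/272 = 57.7%, the external panel 57/132 = 43.2% → the 2024 panel
Overall: the 2024 panel 589/1284 = 45.9%, the external panel 450/815 = 55.2% → the external panel
The 2024 panel wins each proposal group but the external panel wins overall — the comparison reverses. The 2024 panel's proposals skew toward basic research, which has a lower base rate.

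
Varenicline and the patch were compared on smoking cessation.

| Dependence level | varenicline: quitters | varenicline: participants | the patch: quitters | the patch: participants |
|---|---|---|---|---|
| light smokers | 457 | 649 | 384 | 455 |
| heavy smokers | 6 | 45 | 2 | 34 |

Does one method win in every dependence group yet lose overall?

Light smokers: varenicline 457/649 = 70.4%, the patch 384/455 = 84.4% → the patch
Heavy smokers: varenicline 6/45 = 13.3%, the patch 2/34 = 5.9% → varenicline
Overall: varenicline 463/694 = 66.7%, the patch 386/489 = 78.9% → the patch
Neither sweeps: varenicline wins 1 of 2 groups, the patch wins 1. The patch wins overall but not every group — no Simpson reversal.

No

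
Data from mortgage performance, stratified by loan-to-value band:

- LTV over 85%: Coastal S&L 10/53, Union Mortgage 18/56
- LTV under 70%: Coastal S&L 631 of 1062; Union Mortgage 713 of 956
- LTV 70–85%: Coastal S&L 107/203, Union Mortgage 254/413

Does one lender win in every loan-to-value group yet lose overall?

LTV over 85%: Coastal S&L 10/53 = 18.9%, Union Mortgage 18/56 = 32.1% → Union Mortgage
LTV under 70%: Coastal S&L 631/1062 = 59.4%, Union Mortgage 713/956 = 74.6% → Union Mortgage
LTV 70–85%: Coastal S&L 107/203 = 52.7%, Union Mortgage 254/413 = 61.5% → Union Mortgage
Overall: Coastal S&L 748/1318 = 56.8%, Union Mortgage 985/1425 = 69.1% → Union Mortgage
Union Mortgage wins overall and in every loan-to-value group — no reversal.

No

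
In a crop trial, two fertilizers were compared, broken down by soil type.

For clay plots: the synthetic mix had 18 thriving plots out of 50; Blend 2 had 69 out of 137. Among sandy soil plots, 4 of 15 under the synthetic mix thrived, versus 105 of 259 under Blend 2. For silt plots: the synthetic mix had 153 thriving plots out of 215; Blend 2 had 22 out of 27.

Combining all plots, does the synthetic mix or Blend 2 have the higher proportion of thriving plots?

Clay: the synthetic mix 18/50 = 36.0%, Blend 2 69/137 = 50.4% → Blend 2
Sandy soil: the synthetic mix 4/15 = 26.7%, Blend 2 105/259 = 40.5% → Blend 2
Silt: the synthetic mix 153/215 = 71.2%, Blend 2 22/27 = 81.5% → Blend 2
Overall: the synthetic mix 175/280 = 62.5%, Blend 2 196/423 = 46.3% → the synthetic mix
(Blend 2 wins every soil group but the synthetic mix wins overall — Blend 2's plots skew toward the low-rate sandy soil group.)

the synthetic mix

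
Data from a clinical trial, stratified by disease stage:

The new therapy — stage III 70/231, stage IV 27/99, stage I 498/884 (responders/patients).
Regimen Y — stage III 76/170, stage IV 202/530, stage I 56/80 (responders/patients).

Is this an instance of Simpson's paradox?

Stage III: the new therapy 70/231 = 30.3%, Regimen Y 76/170 = 44.7% → Regimen Y
Stage IV: the new therapy 27/99 = 27.3%, Regimen Y 202/530 = 38.1% → Regimen Y
Stage I: the new therapy 498/884 = 56.3%, Regimen Y 56/80 = 70.0% → Regimen Y
Overall: the new therapy 595/1214 = 49.0%, Regimen Y 334/780 = 42.8% → the new therapy
Regimen Y wins each disease group but the new therapy wins overall — the comparison reverses. Regimen Y's patients skew toward stage IV, which has a lower base rate.

Yes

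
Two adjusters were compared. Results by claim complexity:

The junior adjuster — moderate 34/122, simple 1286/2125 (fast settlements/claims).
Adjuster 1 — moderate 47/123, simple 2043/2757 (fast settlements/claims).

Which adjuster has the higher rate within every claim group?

Moderate: the junior adjuster 34/122 = 27.9%, Adjuster 1 47/123 = 38.2% → Adjuster 1
Simple: the junior adjuster 1286/2125 = 60.5%, Adjuster 1 2043/2757 = 74.1% → Adjuster 1
Adjuster 1 has the higher rate in both groups.

Adjuster 1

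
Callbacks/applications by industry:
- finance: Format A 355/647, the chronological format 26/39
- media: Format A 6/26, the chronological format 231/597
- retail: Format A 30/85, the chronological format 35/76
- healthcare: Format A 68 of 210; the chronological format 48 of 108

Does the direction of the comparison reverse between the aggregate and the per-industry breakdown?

Yes

Finance: Format A 355/647 = 54.9%, the chronological format 26/39 = 66.7% → the chronological format
Media: Format A 6/26 = 23.1%, the chronological format 231/597 = 38.7% → the chronological format
Retail: Format A 30/85 = 35.3%, the chronological format 35/76 = 46.1% → the chronological format
Healthcare: Format A 68/210 = 32.4%, the chronological format 48/108 = 44.4% → the chronological format
Overall: Format A 459/968 = 47.4%, the chronological format 340/820 = 41.5% → Format A
The chronological format wins each industry group but Format A wins overall — the comparison reverses. The chronological format's applications skew toward media, which has a lower base rate.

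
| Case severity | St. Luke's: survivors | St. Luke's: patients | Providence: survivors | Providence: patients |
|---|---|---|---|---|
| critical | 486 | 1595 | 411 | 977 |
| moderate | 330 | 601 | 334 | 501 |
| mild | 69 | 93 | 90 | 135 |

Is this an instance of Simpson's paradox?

No

Critical: St. Luke's 486/1595 = 30.5%, Providence 411/977 = 42.1% → Providence
Moderate: St. Luke's 330/601 = 54.9%, Providence 334/501 = 66.7% → Providence
Mild: St. Luke's 69/93 = 74.2%, Providence 90/135 = 66.7% → St. Luke's
Overall: St. Luke's 885/2289 = 38.7%, Providence 835/1613 = 51.8% → Providence
Neither sweeps: St. Luke's wins 1 of 3 groups, Providence wins 2. Providence wins overall but not every group — no Simpson reversal.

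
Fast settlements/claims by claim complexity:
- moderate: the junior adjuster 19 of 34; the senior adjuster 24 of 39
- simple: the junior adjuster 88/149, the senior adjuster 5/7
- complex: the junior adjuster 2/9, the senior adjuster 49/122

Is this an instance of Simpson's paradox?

Yes

Moderate: the junior adjuster 19/34 = 55.9%, the senior adjuster 24/39 = 61.5% → the senior adjuster
Simple: the junior adjuster 88/149 = 59.1%, the senior adjuster 5/7 = 71.4% → the senior adjuster
Complex: the junior adjuster 2/9 = 22.2%, the senior adjuster 49/122 = 40.2% → the senior adjuster
Overall: the junior adjuster 109/192 = 56.8%, the senior adjuster 78/168 = 46.4% → the junior adjuster
The senior adjuster wins each claim group but the junior adjuster wins overall — the comparison reverses. The senior adjuster's claims skew toward complex, which has a lower base rate.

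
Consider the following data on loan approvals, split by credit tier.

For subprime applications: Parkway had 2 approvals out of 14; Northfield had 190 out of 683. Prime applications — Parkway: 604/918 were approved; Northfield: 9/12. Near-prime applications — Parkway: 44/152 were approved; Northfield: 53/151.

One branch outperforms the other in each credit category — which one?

Subprime: Parkway 2/14 = 14.3%, Northfield 190/683 = 27.8% → Northfield
Prime: Parkway 604/918 = 65.8%, Northfield 9/12 = 75.0% → Northfield
Near-prime: Parkway 44/152 = 28.9%, Northfield 53/151 = 35.1% → Northfield
Northfield has the higher rate in all 3 groups.

Northfield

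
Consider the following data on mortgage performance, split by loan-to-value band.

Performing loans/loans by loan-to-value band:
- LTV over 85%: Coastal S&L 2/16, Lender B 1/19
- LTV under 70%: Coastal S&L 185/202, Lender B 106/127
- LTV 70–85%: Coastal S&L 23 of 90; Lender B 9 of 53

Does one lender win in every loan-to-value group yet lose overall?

No

LTV over 85%: Coastal S&L 2/16 = 12.5%, Lender B 1/19 = 5.3% → Coastal S&L
LTV under 70%: Coastal S&L 185/202 = 91.6%, Lender B 106/127 = 83.5% → Coastal S&L
LTV 70–85%: Coastal S&L 23/90 = 25.6%, Lender B 9/53 = 17.0% → Coastal S&L
Overall: Coastal S&L 210/308 = 68.2%, Lender B 116/199 = 58.3% → Coastal S&L
Coastal S&L wins overall and in every loan-to-value group — no reversal.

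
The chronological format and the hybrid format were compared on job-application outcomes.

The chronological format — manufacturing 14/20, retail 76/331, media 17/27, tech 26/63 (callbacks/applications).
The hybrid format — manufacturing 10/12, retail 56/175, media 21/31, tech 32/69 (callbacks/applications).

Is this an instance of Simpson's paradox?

Manufacturing: the chronological format 14/20 = 70.0%, the hybrid format 10/12 = 83.3% → the hybrid format
Retail: the chronological format 76/331 = 23.0%, the hybrid format 56/175 = 32.0% → the hybrid format
Media: the chronological format 17/27 = 63.0%, the hybrid format 21/31 = 67.7% → the hybrid format
Tech: the chronological format 26/63 = 41.3%, the hybrid format 32/69 = 46.4% → the hybrid format
Overall: the chronological format 133/441 = 30.2%, the hybrid format 119/287 = 41.5% → the hybrid format
The hybrid format wins overall and in every industry group — no reversal.

No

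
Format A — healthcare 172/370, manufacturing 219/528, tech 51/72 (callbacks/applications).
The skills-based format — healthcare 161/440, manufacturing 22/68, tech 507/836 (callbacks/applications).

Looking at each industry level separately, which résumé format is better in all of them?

Healthcare: Format A 172/370 = 46.5%, the skills-based format 161/440 = 36.6% → Format A
Manufacturing: Format A 219/528 = 41.5%, the skills-based format 22/68 = 32.4% → Format A
Tech: Format A 51/72 = 70.8%, the skills-based format 507/836 = 60.6% → Format A
Format A has the higher rate in all 3 groups.

Format A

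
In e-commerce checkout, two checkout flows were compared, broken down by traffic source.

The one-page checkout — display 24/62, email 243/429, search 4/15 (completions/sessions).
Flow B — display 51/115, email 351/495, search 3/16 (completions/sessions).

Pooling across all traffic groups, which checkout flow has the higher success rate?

Flow B

Display: the one-page checkout 24/62 = 38.7%, Flow B 51/115 = 44.3% → Flow B
Email: the one-page checkout 243/429 = 56.6%, Flow B 351/495 = 70.9% → Flow B
Search: the one-page checkout 4/15 = 26.7%, Flow B 3/16 = 18.8% → the one-page checkout
Overall: the one-page checkout 271/506 = 53.6%, Flow B 405/626 = 64.7% → Flow B
(Neither sweeps every traffic group, but Flow B has the higher pooled rate.)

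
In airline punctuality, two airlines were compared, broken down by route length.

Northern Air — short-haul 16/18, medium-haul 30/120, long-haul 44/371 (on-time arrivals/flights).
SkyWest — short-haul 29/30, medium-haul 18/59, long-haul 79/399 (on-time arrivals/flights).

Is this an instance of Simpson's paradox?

No

Short-haul: Northern Air 16/18 = 88.9%, SkyWest 29/30 = 96.7% → SkyWest
Medium-haul: Northern Air 30/120 = 25.0%, SkyWest 18/59 = 30.5% → SkyWest
Long-haul: Northern Air 44/371 = 11.9%, SkyWest 79/399 = 19.8% → SkyWest
Overall: Northern Air 90/509 = 17.7%, SkyWest 126/488 = 25.8% → SkyWest
SkyWest wins overall and in every route group — no reversal.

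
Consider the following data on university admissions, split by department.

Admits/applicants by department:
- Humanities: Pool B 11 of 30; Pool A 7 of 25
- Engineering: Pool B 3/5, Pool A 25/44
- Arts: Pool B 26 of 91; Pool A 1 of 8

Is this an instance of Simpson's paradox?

Yes

Humanities: Pool B 11/30 = 36.7%, Pool A 7/25 = 28.0% → Pool B
Engineering: Pool B 3/5 = 60.0%, Pool A 25/44 = 56.8% → Pool B
Arts: Pool B 26/91 = 28.6%, Pool A 1/8 = 12.5% → Pool B
Overall: Pool B 40/126 = 31.7%, Pool A 33/77 = 42.9% → Pool A
Pool B wins each department group but Pool A wins overall — the comparison reverses. Pool B's applicants skew toward Arts, which has a lower base rate.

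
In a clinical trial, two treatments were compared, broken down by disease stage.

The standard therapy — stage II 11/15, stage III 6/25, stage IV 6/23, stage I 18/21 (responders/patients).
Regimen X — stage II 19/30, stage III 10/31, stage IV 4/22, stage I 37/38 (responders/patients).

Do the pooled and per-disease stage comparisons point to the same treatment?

No

Stage II: the standard therapy 11/15 = 73.3%, Regimen X 19/30 = 63.3% → the standard therapy
Stage III: the standard therapy 6/25 = 24.0%, Regimen X 10/31 = 32.3% → Regimen X
Stage IV: the standard therapy 6/23 = 26.1%, Regimen X 4/22 = 18.2% → the standard therapy
Stage I: the standard therapy 18/21 = 85.7%, Regimen X 37/38 = 97.4% → Regimen X
Overall: the standard therapy 41/84 = 48.8%, Regimen X 70/121 = 57.9% → Regimen X
Neither sweeps: the standard therapy wins 2 of 4 groups, Regimen X wins 2. Regimen X wins overall but not every group — no Simpson reversal.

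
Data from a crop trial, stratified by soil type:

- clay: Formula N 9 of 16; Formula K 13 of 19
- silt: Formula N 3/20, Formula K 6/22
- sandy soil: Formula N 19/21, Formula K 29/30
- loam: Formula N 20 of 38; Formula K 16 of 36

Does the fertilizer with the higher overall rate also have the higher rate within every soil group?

Clay: Formula N 9/16 = 56.2%, Formula K 13/19 = 68.4% → Formula K
Silt: Formula N 3/20 = 15.0%, Formula K 6/22 = 27.3% → Formula K
Sandy soil: Formula N 19/21 = 90.5%, Formula K 29/30 = 96.7% → Formula K
Loam: Formula N 20/38 = 52.6%, Formula K 16/36 = 44.4% → Formula N
Overall: Formula N 51/95 = 53.7%, Formula K 64/107 = 59.8% → Formula K
Neither sweeps: Formula N wins 1 of 4 groups, Formula K wins 3. Formula K wins overall but not every group — no Simpson reversal.

No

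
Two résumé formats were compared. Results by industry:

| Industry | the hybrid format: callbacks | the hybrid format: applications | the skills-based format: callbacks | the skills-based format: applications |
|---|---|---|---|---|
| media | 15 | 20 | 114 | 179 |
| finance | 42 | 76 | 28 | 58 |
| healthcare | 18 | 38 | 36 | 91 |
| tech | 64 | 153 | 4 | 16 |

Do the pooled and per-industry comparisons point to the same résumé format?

Media: the hybrid format 15/20 = 75.0%, the skills-based format 114/179 = 63.7% → the hybrid format
Finance: the hybrid format 42/76 = 55.3%, the skills-based format 28/58 = 48.3% → the hybrid format
Healthcare: the hybrid format 18/38 = 47.4%, the skills-based format 36/91 = 39.6% → the hybrid format
Tech: the hybrid format 64/153 = 41.8%, the skills-based format 4/16 = 25.0% → the hybrid format
Overall: the hybrid format 139/287 = 48.4%, the skills-based format 182/344 = 52.9% → the skills-based format
The hybrid format wins each industry group but the skills-based format wins overall — the comparison reverses. The hybrid format's applications skew toward tech, which has a lower base rate.

No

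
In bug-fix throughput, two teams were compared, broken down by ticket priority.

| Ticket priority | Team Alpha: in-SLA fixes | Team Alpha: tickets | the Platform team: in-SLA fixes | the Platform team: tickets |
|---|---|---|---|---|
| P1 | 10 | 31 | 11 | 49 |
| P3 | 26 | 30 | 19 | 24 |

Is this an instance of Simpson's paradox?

No

P1: Team Alpha 10/31 = 32.3%, the Platform team 11/49 = 22.4% → Team Alpha
P3: Team Alpha 26/30 = 86.7%, the Platform team 19/24 = 79.2% → Team Alpha
Overall: Team Alpha 36/61 = 59.0%, the Platform team 30/73 = 41.1% → Team Alpha
Team Alpha wins overall and in every ticket group — no reversal.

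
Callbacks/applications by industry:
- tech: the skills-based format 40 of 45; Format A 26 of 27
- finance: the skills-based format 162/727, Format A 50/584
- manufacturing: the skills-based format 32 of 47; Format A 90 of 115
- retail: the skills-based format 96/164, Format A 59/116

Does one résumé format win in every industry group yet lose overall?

No

Tech: the skills-based format 40/45 = 88.9%, Format A 26/27 = 96.3% → Format A
Finance: the skills-based format 162/727 = 22.3%, Format A 50/584 = 8.6% → the skills-based format
Manufacturing: the skills-based format 32/47 = 68.1%, Format A 90/115 = 78.3% → Format A
Retail: the skills-based format 96/164 = 58.5%, Format A 59/116 = 50.9% → the skills-based format
Overall: the skills-based format 330/983 = 33.6%, Format A 225/842 = 26.7% → the skills-based format
Neither sweeps: the skills-based format wins 2 of 4 groups, Format A wins 2. The skills-based format wins overall but not every group — no Simpson reversal.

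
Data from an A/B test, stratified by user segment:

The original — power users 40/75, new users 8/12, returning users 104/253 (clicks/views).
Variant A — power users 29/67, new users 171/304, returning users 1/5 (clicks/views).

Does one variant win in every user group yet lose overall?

Power users: the original 40/75 = 53.3%, Variant A 29/67 = 43.3% → the original
New users: the original 8/12 = 66.7%, Variant A 171/304 = 56.2% → the original
Returning users: the original 104/253 = 41.1%, Variant A 1/5 = 20.0% → the original
Overall: the original 152/340 = 44.7%, Variant A 201/376 = 53.5% → Variant A
The original wins each user group but Variant A wins overall — the comparison reverses. The original's views skew toward returning users, which has a lower base rate.

Yes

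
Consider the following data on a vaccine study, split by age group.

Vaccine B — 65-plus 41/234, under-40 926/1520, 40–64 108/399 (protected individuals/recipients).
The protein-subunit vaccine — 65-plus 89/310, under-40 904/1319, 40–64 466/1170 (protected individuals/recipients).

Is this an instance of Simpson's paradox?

No

65-plus: Vaccine B 41/234 = 17.5%, the protein-subunit vaccine 89/310 = 28.7% → the protein-subunit vaccine
Under-40: Vaccine B 926/1520 = 60.9%, the protein-subunit vaccine 904/1319 = 68.5% → the protein-subunit vaccine
40–64: Vaccine B 108/399 = 27.1%, the protein-subunit vaccine 466/1170 = 39.8% → the protein-subunit vaccine
Overall: Vaccine B 1075/2153 = 49.9%, the protein-subunit vaccine 1459/2799 = 52.1% → the protein-subunit vaccine
The protein-subunit vaccine wins overall and in every age group — no reversal.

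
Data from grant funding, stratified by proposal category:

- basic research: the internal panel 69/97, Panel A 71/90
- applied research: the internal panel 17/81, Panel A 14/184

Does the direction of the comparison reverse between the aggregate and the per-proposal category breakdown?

Basic research: the internal panel 69/97 = 71.1%, Panel A 71/90 = 78.9% → Panel A
Applied research: the internal panel 17/81 = 21.0%, Panel A 14/184 = 7.6% → the internal panel
Overall: the internal panel 86/178 = 48.3%, Panel A 85/274 = 31.0% → the internal panel
Neither sweeps: the internal panel wins 1 of 2 groups, Panel A wins 1. The internal panel wins overall but not every group — no Simpson reversal.

No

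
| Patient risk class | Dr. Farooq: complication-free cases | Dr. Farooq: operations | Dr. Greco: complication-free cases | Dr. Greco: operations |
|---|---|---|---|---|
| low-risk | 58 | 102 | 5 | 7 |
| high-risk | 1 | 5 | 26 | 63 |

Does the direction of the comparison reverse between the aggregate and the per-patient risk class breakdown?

Low-risk: Dr. Farooq 58/102 = 56.9%, Dr. Greco 5/7 = 71.4% → Dr. Greco
High-risk: Dr. Farooq 1/5 = 20.0%, Dr. Greco 26/63 = 41.3% → Dr. Greco
Overall: Dr. Farooq 59/107 = 55.1%, Dr. Greco 31/70 = 44.3% → Dr. Farooq
Dr. Greco wins each patient risk group but Dr. Farooq wins overall — the comparison reverses. Dr. Greco's operations skew toward high-risk, which has a lower base rate.

Yes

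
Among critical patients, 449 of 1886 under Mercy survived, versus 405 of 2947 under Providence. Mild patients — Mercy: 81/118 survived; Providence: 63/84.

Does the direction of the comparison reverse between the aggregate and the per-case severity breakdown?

No

Critical: Mercy 449/1886 = 23.8%, Providence 405/2947 = 13.7% → Mercy
Mild: Mercy 81/118 = 68.6%, Providence 63/84 = 75.0% → Providence
Overall: Mercy 530/2004 = 26.4%, Providence 468/3031 = 15.4% → Mercy
Neither sweeps: Mercy wins 1 of 2 groups, Providence wins 1. Mercy wins overall but not every group — no Simpson reversal.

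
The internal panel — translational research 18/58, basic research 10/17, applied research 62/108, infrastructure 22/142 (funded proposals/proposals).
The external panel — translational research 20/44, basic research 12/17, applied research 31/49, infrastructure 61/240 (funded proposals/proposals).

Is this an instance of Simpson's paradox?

Translational research: the internal panel 18/58 = 31.0%, the external panel 20/44 = 45.5% → the external panel
Basic research: the internal panel 10/17 = 58.8%, the external panel 12/17 = 70.6% → the external panel
Applied research: the internal panel 62/108 = 57.4%, the external panel 31/49 = 63.3% → the external panel
Infrastructure: the internal panel 22/142 = 15.5%, the external panel 61/240 = 25.4% → the external panel
Overall: the internal panel 112/325 = 34.5%, the external panel 124/350 = 35.4% → the external panel
The external panel wins overall and in every proposal group — no reversal.

No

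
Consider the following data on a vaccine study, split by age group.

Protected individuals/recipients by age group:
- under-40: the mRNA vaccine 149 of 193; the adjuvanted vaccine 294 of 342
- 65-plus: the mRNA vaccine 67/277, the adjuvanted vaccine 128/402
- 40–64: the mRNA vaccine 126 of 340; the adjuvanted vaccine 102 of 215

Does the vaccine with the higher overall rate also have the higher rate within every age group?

Yes

Under-40: the mRNA vaccine 149/193 = 77.2%, the adjuvanted vaccine 294/342 = 86.0% → the adjuvanted vaccine
65-plus: the mRNA vaccine 67/277 = 24.2%, the adjuvanted vaccine 128/402 = 31.8% → the adjuvanted vaccine
40–64: the mRNA vaccine 126/340 = 37.1%, the adjuvanted vaccine 102/215 = 47.4% → the adjuvanted vaccine
Overall: the mRNA vaccine 342/810 = 42.2%, the adjuvanted vaccine 524/959 = 54.6% → the adjuvanted vaccine
The adjuvanted vaccine wins overall and in every age group — no reversal.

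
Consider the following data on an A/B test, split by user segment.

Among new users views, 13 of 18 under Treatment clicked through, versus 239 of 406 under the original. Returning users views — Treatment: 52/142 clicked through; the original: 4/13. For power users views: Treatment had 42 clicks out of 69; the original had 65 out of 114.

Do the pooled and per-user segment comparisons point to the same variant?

New users: Treatment 13/18 = 72.2%, the original 239/406 = 58.9% → Treatment
Returning users: Treatment 52/142 = 36.6%, the original 4/13 = 30.8% → Treatment
Power users: Treatment 42/69 = 60.9%, the original 65/114 = 57.0% → Treatment
Overall: Treatment 107/229 = 46.7%, the original 308/533 = 57.8% → the original
Treatment wins each user group but the original wins overall — the comparison reverses. Treatment's views skew toward returning users, which has a lower base rate.

No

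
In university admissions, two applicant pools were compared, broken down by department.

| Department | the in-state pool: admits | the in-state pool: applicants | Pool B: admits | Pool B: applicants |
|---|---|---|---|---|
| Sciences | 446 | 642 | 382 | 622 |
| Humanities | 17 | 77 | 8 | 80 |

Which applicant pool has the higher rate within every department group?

Sciences: the in-state pool 446/642 = 69.5%, Pool B 382/622 = 61.4% → the in-state pool
Humanities: the in-state pool 17/77 = 22.1%, Pool B 8/80 = 10.0% → the in-state pool
The in-state pool has the higher rate in both groups.

the in-state pool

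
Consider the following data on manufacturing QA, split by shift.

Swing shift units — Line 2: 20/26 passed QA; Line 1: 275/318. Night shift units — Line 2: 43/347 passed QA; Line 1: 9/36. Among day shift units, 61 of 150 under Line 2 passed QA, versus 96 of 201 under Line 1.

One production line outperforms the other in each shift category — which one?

Line 1

Swing shift: Line 2 20/26 = 76.9%, Line 1 275/318 = 86.5% → Line 1
Night shift: Line 2 43/347 = 12.4%, Line 1 9/36 = 25.0% → Line 1
Day shift: Line 2 61/150 = 40.7%, Line 1 96/201 = 47.8% → Line 1
Line 1 has the higher rate in all 3 groups.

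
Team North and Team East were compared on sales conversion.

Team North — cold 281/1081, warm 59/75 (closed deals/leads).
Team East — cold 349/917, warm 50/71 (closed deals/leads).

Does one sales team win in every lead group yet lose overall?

No

Cold: Team North 281/1081 = 26.0%, Team East 349/917 = 38.1% → Team East
Warm: Team North 59/75 = 78.7%, Team East 50/71 = 70.4% → Team North
Overall: Team North 340/1156 = 29.4%, Team East 399/988 = 40.4% → Team East
Neither sweeps: Team North wins 1 of 2 groups, Team East wins 1. Team East wins overall but not every group — no Simpson reversal.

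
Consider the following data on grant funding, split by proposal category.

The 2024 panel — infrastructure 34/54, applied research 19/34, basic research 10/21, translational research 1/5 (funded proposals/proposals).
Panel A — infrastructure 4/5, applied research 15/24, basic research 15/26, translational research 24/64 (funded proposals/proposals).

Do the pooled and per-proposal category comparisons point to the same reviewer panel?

Infrastructure: the 2024 panel 34/54 = 63.0%, Panel A 4/5 = 80.0% → Panel A
Applied research: the 2024 panel 19/34 = 55.9%, Panel A 15/24 = 62.5% → Panel A
Basic research: the 2024 panel 10/21 = 47.6%, Panel A 15/26 = 57.7% → Panel A
Translational research: the 2024 panel 1/5 = 20.0%, Panel A 24/64 = 37.5% → Panel A
Overall: the 2024 panel 64/114 = 56.1%, Panel A 58/119 = 48.7% → the 2024 panel
Panel A wins each proposal group but the 2024 panel wins overall — the comparison reverses. Panel A's proposals skew toward translational research, which has a lower base rate.

No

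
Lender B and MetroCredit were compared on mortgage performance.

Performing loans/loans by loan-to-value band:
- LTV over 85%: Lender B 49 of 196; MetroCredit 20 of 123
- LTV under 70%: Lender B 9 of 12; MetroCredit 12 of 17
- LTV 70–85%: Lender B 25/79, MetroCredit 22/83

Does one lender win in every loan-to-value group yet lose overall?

No

LTV over 85%: Lender B 49/196 = 25.0%, MetroCredit 20/123 = 16.3% → Lender B
LTV under 70%: Lender B 9/12 = 75.0%, MetroCredit 12/17 = 70.6% → Lender B
LTV 70–85%: Lender B 25/79 = 31.6%, MetroCredit 22/83 = 26.5% → Lender B
Overall: Lender B 83/287 = 28.9%, MetroCredit 54/223 = 24.2% → Lender B
Lender B wins overall and in every loan-to-value group — no reversal.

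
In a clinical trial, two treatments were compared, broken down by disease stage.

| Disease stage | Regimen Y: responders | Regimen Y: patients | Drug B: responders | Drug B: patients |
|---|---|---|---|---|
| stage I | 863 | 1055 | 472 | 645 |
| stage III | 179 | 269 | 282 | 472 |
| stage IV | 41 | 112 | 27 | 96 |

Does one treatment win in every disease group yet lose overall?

Stage I: Regimen Y 863/1055 = 81.8%, Drug B 472/645 = 73.2% → Regimen Y
Stage III: Regimen Y 179/269 = 66.5%, Drug B 282/472 = 59.7% → Regimen Y
Stage IV: Regimen Y 41/112 = 36.6%, Drug B 27/96 = 28.1% → Regimen Y
Overall: Regimen Y 1083/1436 = 75.4%, Drug B 781/1213 = 64.4% → Regimen Y
Regimen Y wins overall and in every disease group — no reversal.

No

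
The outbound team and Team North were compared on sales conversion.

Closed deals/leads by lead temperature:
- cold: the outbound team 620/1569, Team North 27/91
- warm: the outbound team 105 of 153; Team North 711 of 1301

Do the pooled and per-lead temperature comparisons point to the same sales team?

No

Cold: the outbound team 620/1569 = 39.5%, Team North 27/91 = 29.7% → the outbound team
Warm: the outbound team 105/153 = 68.6%, Team North 711/1301 = 54.7% → the outbound team
Overall: the outbound team 725/1722 = 42.1%, Team North 738/1392 = 53.0% → Team North
The outbound team wins each lead group but Team North wins overall — the comparison reverses. The outbound team's leads skew toward cold, which has a lower base rate.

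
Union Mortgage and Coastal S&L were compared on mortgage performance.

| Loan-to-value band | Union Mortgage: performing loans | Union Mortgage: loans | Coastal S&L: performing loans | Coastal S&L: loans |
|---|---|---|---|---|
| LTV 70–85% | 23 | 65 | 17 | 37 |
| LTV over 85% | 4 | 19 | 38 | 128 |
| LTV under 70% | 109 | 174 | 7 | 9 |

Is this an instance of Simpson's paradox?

LTV 70–85%: Union Mortgage 23/65 = 35.4%, Coastal S&L 17/37 = 45.9% → Coastal S&L
LTV over 85%: Union Mortgage 4/19 = 21.1%, Coastal S&L 38/128 = 29.7% → Coastal S&L
LTV under 70%: Union Mortgage 109/174 = 62.6%, Coastal S&L 7/9 = 77.8% → Coastal S&L
Overall: Union Mortgage 136/258 = 52.7%, Coastal S&L 62/174 = 35.6% → Union Mortgage
Coastal S&L wins each loan-to-value group but Union Mortgage wins overall — the comparison reverses. Coastal S&L's loans skew toward LTV over 85%, which has a lower base rate.

Yes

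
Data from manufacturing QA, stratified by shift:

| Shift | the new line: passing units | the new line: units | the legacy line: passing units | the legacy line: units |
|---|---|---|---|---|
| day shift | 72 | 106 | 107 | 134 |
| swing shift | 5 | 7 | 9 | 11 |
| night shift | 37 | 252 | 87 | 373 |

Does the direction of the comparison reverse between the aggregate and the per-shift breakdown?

No

Day shift: the new line 72/106 = 67.9%, the legacy line 107/134 = 79.9% → the legacy line
Swing shift: the new line 5/7 = 71.4%, the legacy line 9/11 = 81.8% → the legacy line
Night shift: the new line 37/252 = 14.7%, the legacy line 87/373 = 23.3% → the legacy line
Overall: the new line 114/365 = 31.2%, the legacy line 203/518 = 39.2% → the legacy line
The legacy line wins overall and in every shift group — no reversal.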